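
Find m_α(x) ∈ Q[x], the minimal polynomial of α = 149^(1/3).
m_α(x) = x^3 - 149

α satisfies α^3 = 149, so x^3 - 149 annihilates α. By the rational root test, a rational root p/q (in lowest terms) of x^3 - 149 would satisfy p^3 = 149 q^3, forcing q = 1 and p^3 = 149; but 149 is not a perfect cube, contradiction. A monic cubic over Q with no rational root is irreducible (any nontrivial factorization would include a linear factor). Hence x^3 - 149 is the minimal polynomial of α, and in particular [Q(α):Q] = 3.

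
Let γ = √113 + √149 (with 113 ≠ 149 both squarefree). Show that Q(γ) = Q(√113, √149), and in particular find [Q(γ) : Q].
[Q(γ) : Q] = 4 (equivalently, Q(γ) = Q(√113, √149))

Obviously Q(γ) ⊆ Q(√113, √149), and [Q(√113, √149):Q] = 4 (since 113, 149 are distinct squarefree integers > 1 with 16837 not a perfect square). To show equality we compute the minimal polynomial of γ. From γ = √113 + √149: γ^2 = 113 + 2√(16837) + 149 = 262 + 2√(16837), so γ^2 - 262 = 2√(16837); squaring, (γ^2 - 262)^2 = 4·16837, i.e. γ^4 - 524γ^2 + 68644 - 67348 = 0, i.e. γ^4 - 524γ^2 + 1296 = 0. So γ is a root of x^4 - 524x^2 + 1296. This polynomial is irreducible over Q: it has no rational root (each ±√113 ± √149 is irrational), and any factorization into two quadratics over Q would force √(16837) ∈ Q (pairing opposite roots) or √113, √149 ∈ Q (other pairings), all impossible. Hence [Q(γ):Q] = 4 = [Q(√113, √149):Q], so Q(γ) = Q(√113, √149).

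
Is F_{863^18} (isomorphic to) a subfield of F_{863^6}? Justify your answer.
No: F_{863^18} is not a subfield of F_{863^6}

F_{p^m} embeds in F_{p^n} iff m | n. Here 18 ∤ 6 (since 6 = 0·18 + 6 with remainder 6 ≠ 0), so F_{863^18} is not a subfield of F_{863^6}. Equivalently: if it were, the tower law would give 18 = [F_{863^18}:F_863] dividing [F_{863^6}:F_863] = 6, contradiction.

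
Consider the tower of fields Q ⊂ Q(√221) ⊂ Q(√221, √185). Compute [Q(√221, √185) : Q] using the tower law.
[Q(√221, √185) : Q] = 4

[Q(√221):Q] = 2 (min poly x^2 - 221, irreducible since 221 is squarefree > 1). For the top step, suppose √185 ∈ Q(√221), say √185 = c + d√221 with c, d ∈ Q. Squaring: 185 = c^2 + 221d^2 + 2cd√221. Since √221 ∉ Q this forces 2cd = 0. If d = 0 then √185 = c ∈ Q, contradicting 185 squarefree > 1. If c = 0 then 185 = 221d^2, so 221·185 = (221d)^2 is a perfect square in Q — but 221·185 = 40885 is not a perfect square (since 221 and 185 are distinct squarefree integers). Contradiction. Hence √185 ∉ Q(√221), so x^2 - 185 stays irreducible over Q(√221) and [Q(√221, √185) : Q(√221)] = 2. By the tower law, [Q(√221, √185) : Q] = 2 · 2 = 4.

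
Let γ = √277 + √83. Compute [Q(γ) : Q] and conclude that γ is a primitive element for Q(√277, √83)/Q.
[Q(γ) : Q] = 4 (equivalently, Q(γ) = Q(√277, √83))

Obviously Q(γ) ⊆ Q(√277, √83), and [Q(√277, √83):Q] = 4 (since 277, 83 are distinct squarefree integers > 1 with 22991 not a perfect square). To show equality we compute the minimal polynomial of γ. From γ = √277 + √83: γ^2 = 277 + 2√(22991) + 83 = 360 + 2√(22991), so γ^2 - 360 = 2√(22991); squaring, (γ^2 - 360)^2 = 4·22991, i.e. γ^4 - 720γ^2 + 129600 - 91964 = 0, i.e. γ^4 - 720γ^2 + 37636 = 0. So γ is a root of x^4 - 720x^2 + 37636. This polynomial is irreducible over Q: it has no rational root (each ±√277 ± √83 is irrational), and any factorization into two quadratics over Q would force √(22991) ∈ Q (pairing opposite roots) or √277, √83 ∈ Q (other pairings), all impossible. Hence [Q(γ):Q] = 4 = [Q(√277, √83):Q], so Q(γ) = Q(√277, √83).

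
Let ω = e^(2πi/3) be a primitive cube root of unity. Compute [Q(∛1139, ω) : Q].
[Q(∛1139, ω) : Q] = 6

[Q(∛1139):Q] = 3 (min poly x^3 - 1139, irreducible since 1139 is not a perfect cube). [Q(ω):Q] = 2 (min poly x^2 + x + 1). Since Q(∛1139) ⊂ R and ω ∉ R, we have ω ∉ Q(∛1139), so x^2 + x + 1 remains irreducible over Q(∛1139) and [Q(∛1139, ω) : Q(∛1139)] = 2. By the tower law, [Q(∛1139, ω) : Q] = 3 · 2 = 6. (In fact Q(∛1139, ω) is the splitting field of x^3 - 1139 over Q.)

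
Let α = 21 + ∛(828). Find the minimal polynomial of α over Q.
m_α(x) = x^3 - 63x^2 + 1323x - 10089

Set β = α - 21 = ∛(828), so β^3 = 828. Then (α - 21)^3 - 828 = 0, i.e. α is a root of g(x) = (x - 21)^3 - 828 = x^3 - 63x^2 + 1323x - 10089. Since g(x) = h(x - 21) where h(x) = x^3 - 828, and h is irreducible over Q (because 828 is not a perfect cube, so h has no rational root, and a monic cubic with no rational root is irreducible), g is also irreducible (irreducibility is preserved under the substitution x → x - 21). Hence m_α(x) = x^3 - 63x^2 + 1323x - 10089.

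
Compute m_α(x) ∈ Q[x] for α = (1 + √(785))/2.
m_α(x) = x^2 - x - 196

From 2α - 1 = √(785), squaring gives (2α - 1)^2 = 785, i.e. 4α^2 - 4α + 1 = 785, so α^2 - α + (1 - 785)/4 = 0. Since 785 ≡ 1 (mod 4), (1 - 785)/4 = -196 ∈ Z. The polynomial x^2 - x - 196 has discriminant 1 - 4·(-196) = 785, which is not a perfect square in Q (d = 785 is squarefree and ≠ 1), so x^2 - x - 196 is irreducible over Q. It is the minimal polynomial of α.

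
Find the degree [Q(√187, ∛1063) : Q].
[Q(√187, ∛1063) : Q] = 6

Let L = Q(√187, ∛1063). Since Q(√187) ⊂ L and [Q(√187):Q] = 2, the tower law gives 2 | [L:Q]. Likewise Q(∛1063) ⊂ L with [Q(∛1063):Q] = 3 (because 1063 is not a perfect cube), so 3 | [L:Q]. As gcd(2,3) = 1, [L:Q] is divisible by 6. Conversely L is generated over Q by √187 and ∛1063, so [L:Q] ≤ 2·3 = 6. Therefore [Q(√187, ∛1063) : Q] = 6.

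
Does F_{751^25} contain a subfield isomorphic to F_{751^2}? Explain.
No: F_{751^2} is not a subfield of F_{751^25}

F_{p^m} embeds in F_{p^n} iff m | n. Here 2 ∤ 25 (since 25 = 12·2 + 1 with remainder 1 ≠ 0), so F_{751^2} is not a subfield of F_{751^25}. Equivalently: if it were, the tower law would give 2 = [F_{751^2}:F_751] dividing [F_{751^25}:F_751] = 25, contradiction.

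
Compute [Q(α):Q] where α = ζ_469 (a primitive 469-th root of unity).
[Q(α):Q] = 396

The minimal polynomial of ζ_469 over Q is the 469-th cyclotomic polynomial Φ_469(x), which is irreducible over Q and has degree φ(469) = 396. Hence [Q(α):Q] = φ(469) = 396.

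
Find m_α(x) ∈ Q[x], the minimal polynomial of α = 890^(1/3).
m_α(x) = x^3 - 890

α satisfies α^3 = 890, so x^3 - 890 annihilates α. By the rational root test, a rational root p/q (in lowest terms) of x^3 - 890 would satisfy p^3 = 890 q^3, forcing q = 1 and p^3 = 890; but 890 is not a perfect cube, contradiction. A monic cubic over Q with no rational root is irreducible (any nontrivial factorization would include a linear factor). Hence x^3 - 890 is the minimal polynomial of α, and in particular [Q(α):Q] = 3.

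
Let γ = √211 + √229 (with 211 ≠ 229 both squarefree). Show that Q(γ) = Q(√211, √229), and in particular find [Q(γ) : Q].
[Q(γ) : Q] = 4 (equivalently, Q(γ) = Q(√211, √229))

Obviously Q(γ) ⊆ Q(√211, √229), and [Q(√211, √229):Q] = 4 (since 211, 229 are distinct squarefree integers > 1 with 48319 not a perfect square). To show equality we compute the minimal polynomial of γ. From γ = √211 + √229: γ^2 = 211 + 2√(48319) + 229 = 440 + 2√(48319), so γ^2 - 440 = 2√(48319); squaring, (γ^2 - 440)^2 = 4·48319, i.e. γ^4 - 880γ^2 + 193600 - 193276 = 0, i.e. γ^4 - 880γ^2 + 324 = 0. So γ is a root of x^4 - 880x^2 + 324. This polynomial is irreducible over Q: it has no rational root (each ±√211 ± √229 is irrational), and any factorization into two quadratics over Q would force √(48319) ∈ Q (pairing opposite roots) or √211, √229 ∈ Q (other pairings), all impossible. Hence [Q(γ):Q] = 4 = [Q(√211, √229):Q], so Q(γ) = Q(√211, √229).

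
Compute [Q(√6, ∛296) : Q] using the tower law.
[Q(√6, ∛296) : Q] = 6

Let L = Q(√6, ∛296). Since Q(√6) ⊂ L and [Q(√6):Q] = 2, the tower law gives 2 | [L:Q]. Likewise Q(∛296) ⊂ L with [Q(∛296):Q] = 3 (because 296 is not a perfect cube), so 3 | [L:Q]. As gcd(2,3) = 1, [L:Q] is divisible by 6. Conversely L is generated over Q by √6 and ∛296, so [L:Q] ≤ 2·3 = 6. Therefore [Q(√6, ∛296) : Q] = 6.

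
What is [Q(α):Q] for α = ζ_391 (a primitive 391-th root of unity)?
[Q(α):Q] = 352

The minimal polynomial of ζ_391 over Q is the 391-th cyclotomic polynomial Φ_391(x), which is irreducible over Q and has degree φ(391) = 352. Hence [Q(α):Q] = φ(391) = 352.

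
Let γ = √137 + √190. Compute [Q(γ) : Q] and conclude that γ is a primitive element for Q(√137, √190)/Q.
[Q(γ) : Q] = 4 (equivalently, Q(γ) = Q(√137, √190))

Obviously Q(γ) ⊆ Q(√137, √190), and [Q(√137, √190):Q] = 4 (since 137, 190 are distinct squarefree integers > 1 with 26030 not a perfect square). To show equality we compute the minimal polynomial of γ. From γ = √137 + √190: γ^2 = 137 + 2√(26030) + 190 = 327 + 2√(26030), so γ^2 - 327 = 2√(26030); squaring, (γ^2 - 327)^2 = 4·26030, i.e. γ^4 - 654γ^2 + 106929 - 104120 = 0, i.e. γ^4 - 654γ^2 + 2809 = 0. So γ is a root of x^4 - 654x^2 + 2809. This polynomial is irreducible over Q: it has no rational root (each ±√137 ± √190 is irrational), and any factorization into two quadratics over Q would force √(26030) ∈ Q (pairing opposite roots) or √137, √190 ∈ Q (other pairings), all impossible. Hence [Q(γ):Q] = 4 = [Q(√137, √190):Q], so Q(γ) = Q(√137, √190).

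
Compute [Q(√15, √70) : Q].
[Q(√15, √70) : Q] = 4

[Q(√15):Q] = 2 (min poly x^2 - 15, irreducible since 15 is squarefree > 1). For the top step, suppose √70 ∈ Q(√15), say √70 = c + d√15 with c, d ∈ Q. Squaring: 70 = c^2 + 15d^2 + 2cd√15. Since √15 ∉ Q this forces 2cd = 0. If d = 0 then √70 = c ∈ Q, contradicting 70 squarefree > 1. If c = 0 then 70 = 15d^2, so 15·70 = (15d)^2 is a perfect square in Q — but 15·70 = 1050 is not a perfect square (since 15 and 70 are distinct squarefree integers). Contradiction. Hence √70 ∉ Q(√15), so x^2 - 70 stays irreducible over Q(√15) and [Q(√15, √70) : Q(√15)] = 2. By the tower law, [Q(√15, √70) : Q] = 2 · 2 = 4.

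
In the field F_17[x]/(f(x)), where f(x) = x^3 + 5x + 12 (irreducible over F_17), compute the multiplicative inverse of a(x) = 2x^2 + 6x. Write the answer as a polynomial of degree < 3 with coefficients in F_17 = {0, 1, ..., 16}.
a(x)^(-1) ≡ 9x^2 + 2x + 5 (mod f(x))

Since f is irreducible over F_17, F_17[x]/(f) is a field and a(x) ≠ 0 has an inverse. Apply the extended Euclidean algorithm to f(x) and a(x) in F_17[x]: f(x) = (9x + 7)·a(x) + (14x + 12);  a(x) = (5x + 1)·(14x + 12) + (5). The last nonzero remainder is the constant 5 = gcd(f, a) in F_17. Back-substituting through the division chain expresses 5 = s(x)·a(x) + t(x)·f(x) with s(x) ≡ 11x^2 + 10x + 8 (mod f), so (11x^2 + 10x + 8)·a(x) ≡ 5 (mod f). Multiplying by 5^(-1) ≡ 7 in F_17 gives a(x)^(-1) ≡ 7·(11x^2 + 10x + 8) ≡ 9x^2 + 2x + 5 (mod f). Check: (2x^2 + 6x)·(9x^2 + 2x + 5) = x^4 + 7x^3 + 5x^2 + 13x ≡ 1 (mod x^3 + 5x + 12).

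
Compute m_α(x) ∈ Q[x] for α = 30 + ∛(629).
m_α(x) = x^3 - 90x^2 + 2700x - 27629

Set β = α - 30 = ∛(629), so β^3 = 629. Then (α - 30)^3 - 629 = 0, i.e. α is a root of g(x) = (x - 30)^3 - 629 = x^3 - 90x^2 + 2700x - 27629. Since g(x) = h(x - 30) where h(x) = x^3 - 629, and h is irreducible over Q (because 629 is not a perfect cube, so h has no rational root, and a monic cubic with no rational root is irreducible), g is also irreducible (irreducibility is preserved under the substitution x → x - 30). Hence m_α(x) = x^3 - 90x^2 + 2700x - 27629.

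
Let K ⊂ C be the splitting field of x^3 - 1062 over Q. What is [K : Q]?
[K : Q] = 6

The roots of x^3 - 1062 are ∛1062, ω∛1062, ω^2∛1062 where ω = e^(2πi/3) is a primitive cube root of unity, so K = Q(∛1062, ω). Now [Q(∛1062):Q] = 3 (since 1062 is not a perfect cube, x^3 - 1062 is irreducible) and [Q(ω):Q] = 2. Both 2 and 3 divide [K:Q], and [K:Q] ≤ 3·2 = 6, so [K:Q] = 6. (Equivalently: Q(∛1062) ⊂ R but ω ∉ R, so [K : Q(∛1062)] = 2.)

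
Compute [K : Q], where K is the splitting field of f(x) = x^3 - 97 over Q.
[K : Q] = 6

The roots of x^3 - 97 are ∛97, ω∛97, ω^2∛97 where ω = e^(2πi/3) is a primitive cube root of unity, so K = Q(∛97, ω). Now [Q(∛97):Q] = 3 (since 97 is not a perfect cube, x^3 - 97 is irreducible) and [Q(ω):Q] = 2. Both 2 and 3 divide [K:Q], and [K:Q] ≤ 3·2 = 6, so [K:Q] = 6. (Equivalently: Q(∛97) ⊂ R but ω ∉ R, so [K : Q(∛97)] = 2.)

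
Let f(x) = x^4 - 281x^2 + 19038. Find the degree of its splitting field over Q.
[K : Q] = 4

Solving the quadratic in x^2: x^2 = (281 ± √(281^2 - 4·19038))/2 = (281 ± √2809)/2 = (281 ± 53)/2, giving x^2 = 167 or x^2 = 114. So f(x) = (x^2 - 167)(x^2 - 114) and the roots of f are ±√167, ±√114. Hence the splitting field is K = Q(√167, √114). Since 167 and 114 are distinct squarefree integers > 1, their product 19038 is not a perfect square, so √114 ∉ Q(√167). By the tower law [K:Q] = [Q(√167,√114):Q(√167)] · [Q(√167):Q] = 2 · 2 = 4.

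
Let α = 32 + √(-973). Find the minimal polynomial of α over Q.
m_α(x) = x^2 - 64x + 1997

From α - 32 = √(-973), squaring gives (α - 32)^2 = -973, i.e. α^2 - 64α + 1024 = -973, so α^2 - 64α + 1997 = 0. The discriminant of x^2 - 64x + 1997 is (-64)^2 - 4·(1997) = 4096 - 7988 = -3892, and 4·(-973) is not a perfect square in Q since -973 is squarefree and ≠ 1. Hence x^2 - 64x + 1997 is irreducible over Q and is the minimal polynomial of α.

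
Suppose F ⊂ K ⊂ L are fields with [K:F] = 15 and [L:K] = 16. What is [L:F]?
[L:F] = 240

The tower law says that for any tower of field extensions F ⊂ K ⊂ L with finite degrees, [L:F] = [L:K] · [K:F]. Here this gives [L:F] = 16 · 15 = 240.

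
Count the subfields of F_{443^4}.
F_{443^4} has 3 subfields

The subfields of F_{p^n} are exactly the fields F_{p^d} for d | n (each is the fixed field of the unique index-d subgroup of Gal(F_{p^n}/F_p) ≅ Z/nZ). The divisors of n = 4 are {1, 2, 4}, giving 3 subfields: F_{443^1}, F_{443^2}, F_{443^4}.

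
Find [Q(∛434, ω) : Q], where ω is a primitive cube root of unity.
[Q(∛434, ω) : Q] = 6

[Q(∛434):Q] = 3 (min poly x^3 - 434, irreducible since 434 is not a perfect cube). [Q(ω):Q] = 2 (min poly x^2 + x + 1). Since Q(∛434) ⊂ R and ω ∉ R, we have ω ∉ Q(∛434), so x^2 + x + 1 remains irreducible over Q(∛434) and [Q(∛434, ω) : Q(∛434)] = 2. By the tower law, [Q(∛434, ω) : Q] = 3 · 2 = 6. (In fact Q(∛434, ω) is the splitting field of x^3 - 434 over Q.)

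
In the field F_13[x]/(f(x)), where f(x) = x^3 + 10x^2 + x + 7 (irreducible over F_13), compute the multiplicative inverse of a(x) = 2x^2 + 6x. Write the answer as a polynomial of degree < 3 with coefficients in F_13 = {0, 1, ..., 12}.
a(x)^(-1) ≡ 3x^2 + 7x + 11 (mod f(x))

Since f is irreducible over F_13, F_13[x]/(f) is a field and a(x) ≠ 0 has an inverse. Apply the extended Euclidean algorithm to f(x) and a(x) in F_13[x]: f(x) = (7x + 10)·a(x) + (6x + 7);  a(x) = (9x + 10)·(6x + 7) + (8). The last nonzero remainder is the constant 8 = gcd(f, a) in F_13. Back-substituting through the division chain expresses 8 = s(x)·a(x) + t(x)·f(x) with s(x) ≡ 11x^2 + 4x + 10 (mod f), so (11x^2 + 4x + 10)·a(x) ≡ 8 (mod f). Multiplying by 8^(-1) ≡ 5 in F_13 gives a(x)^(-1) ≡ 5·(11x^2 + 4x + 10) ≡ 3x^2 + 7x + 11 (mod f). Check: (2x^2 + 6x)·(3x^2 + 7x + 11) = 6x^4 + 6x^3 + 12x^2 + x ≡ 1 (mod x^3 + 10x^2 + x + 7).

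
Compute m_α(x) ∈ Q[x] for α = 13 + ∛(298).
m_α(x) = x^3 - 39x^2 + 507x - 2495

Set β = α - 13 = ∛(298), so β^3 = 298. Then (α - 13)^3 - 298 = 0, i.e. α is a root of g(x) = (x - 13)^3 - 298 = x^3 - 39x^2 + 507x - 2495. Since g(x) = h(x - 13) where h(x) = x^3 - 298, and h is irreducible over Q (because 298 is not a perfect cube, so h has no rational root, and a monic cubic with no rational root is irreducible), g is also irreducible (irreducibility is preserved under the substitution x → x - 13). Hence m_α(x) = x^3 - 39x^2 + 507x - 2495.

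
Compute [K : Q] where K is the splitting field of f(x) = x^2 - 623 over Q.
[K : Q] = 2

f(x) = x^2 - 623 factors as (x - √623)(x + √623). The splitting field is K = Q(√623). Since 623 is squarefree and > 1, it is not a perfect square, so x^2 - 623 is irreducible over Q and [Q(√623) : Q] = 2. Hence [K : Q] = 2.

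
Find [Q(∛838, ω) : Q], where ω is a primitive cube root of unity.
[Q(∛838, ω) : Q] = 6

[Q(∛838):Q] = 3 (min poly x^3 - 838, irreducible since 838 is not a perfect cube). [Q(ω):Q] = 2 (min poly x^2 + x + 1). Since Q(∛838) ⊂ R and ω ∉ R, we have ω ∉ Q(∛838), so x^2 + x + 1 remains irreducible over Q(∛838) and [Q(∛838, ω) : Q(∛838)] = 2. By the tower law, [Q(∛838, ω) : Q] = 3 · 2 = 6. (In fact Q(∛838, ω) is the splitting field of x^3 - 838 over Q.)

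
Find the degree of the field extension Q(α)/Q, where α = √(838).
[Q(α):Q] = 2

[Q(α):Q] equals the degree of the minimal polynomial of α. Here α^2 = 838 and x^2 - 838 is irreducible (d = 838 is squarefree, ≠ 1, hence not a square), so deg(m_α) = 2. Thus [Q(α):Q] = 2.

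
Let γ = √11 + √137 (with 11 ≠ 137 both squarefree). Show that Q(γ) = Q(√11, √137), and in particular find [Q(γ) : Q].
[Q(γ) : Q] = 4 (equivalently, Q(γ) = Q(√11, √137))

Obviously Q(γ) ⊆ Q(√11, √137), and [Q(√11, √137):Q] = 4 (since 11, 137 are distinct squarefree integers > 1 with 1507 not a perfect square). To show equality we compute the minimal polynomial of γ. From γ = √11 + √137: γ^2 = 11 + 2√(1507) + 137 = 148 + 2√(1507), so γ^2 - 148 = 2√(1507); squaring, (γ^2 - 148)^2 = 4·1507, i.e. γ^4 - 296γ^2 + 21904 - 6028 = 0, i.e. γ^4 - 296γ^2 + 15876 = 0. So γ is a root of x^4 - 296x^2 + 15876. This polynomial is irreducible over Q: it has no rational root (each ±√11 ± √137 is irrational), and any factorization into two quadratics over Q would force √(1507) ∈ Q (pairing opposite roots) or √11, √137 ∈ Q (other pairings), all impossible. Hence [Q(γ):Q] = 4 = [Q(√11, √137):Q], so Q(γ) = Q(√11, √137).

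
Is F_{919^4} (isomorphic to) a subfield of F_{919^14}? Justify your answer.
No: F_{919^4} is not a subfield of F_{919^14}

F_{p^m} embeds in F_{p^n} iff m | n. Here 4 ∤ 14 (since 14 = 3·4 + 2 with remainder 2 ≠ 0), so F_{919^4} is not a subfield of F_{919^14}. Equivalently: if it were, the tower law would give 4 = [F_{919^4}:F_919] dividing [F_{919^14}:F_919] = 14, contradiction.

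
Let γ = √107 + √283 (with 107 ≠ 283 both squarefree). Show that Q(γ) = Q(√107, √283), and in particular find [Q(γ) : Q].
[Q(γ) : Q] = 4 (equivalently, Q(γ) = Q(√107, √283))

Obviously Q(γ) ⊆ Q(√107, √283), and [Q(√107, √283):Q] = 4 (since 107, 283 are distinct squarefree integers > 1 with 30281 not a perfect square). To show equality we compute the minimal polynomial of γ. From γ = √107 + √283: γ^2 = 107 + 2√(30281) + 283 = 390 + 2√(30281), so γ^2 - 390 = 2√(30281); squaring, (γ^2 - 390)^2 = 4·30281, i.e. γ^4 - 780γ^2 + 152100 - 121124 = 0, i.e. γ^4 - 780γ^2 + 30976 = 0. So γ is a root of x^4 - 780x^2 + 30976. This polynomial is irreducible over Q: it has no rational root (each ±√107 ± √283 is irrational), and any factorization into two quadratics over Q would force √(30281) ∈ Q (pairing opposite roots) or √107, √283 ∈ Q (other pairings), all impossible. Hence [Q(γ):Q] = 4 = [Q(√107, √283):Q], so Q(γ) = Q(√107, √283).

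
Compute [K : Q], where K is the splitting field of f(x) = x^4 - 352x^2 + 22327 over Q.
[K : Q] = 4

Solving the quadratic in x^2: x^2 = (352 ± √(352^2 - 4·22327))/2 = (352 ± √34596)/2 = (352 ± 186)/2, giving x^2 = 269 or x^2 = 83. So f(x) = (x^2 - 269)(x^2 - 83) and the roots of f are ±√269, ±√83. Hence the splitting field is K = Q(√269, √83). Since 269 and 83 are distinct squarefree integers > 1, their product 22327 is not a perfect square, so √83 ∉ Q(√269). By the tower law [K:Q] = [Q(√269,√83):Q(√269)] · [Q(√269):Q] = 2 · 2 = 4.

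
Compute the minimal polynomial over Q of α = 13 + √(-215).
m_α(x) = x^2 - 26x + 384

From α - 13 = √(-215), squaring gives (α - 13)^2 = -215, i.e. α^2 - 26α + 169 = -215, so α^2 - 26α + 384 = 0. The discriminant of x^2 - 26x + 384 is (-26)^2 - 4·(384) = 676 - 1536 = -860, and 4·(-215) is not a perfect square in Q since -215 is squarefree and ≠ 1. Hence x^2 - 26x + 384 is irreducible over Q and is the minimal polynomial of α.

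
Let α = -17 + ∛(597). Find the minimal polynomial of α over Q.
m_α(x) = x^3 + 51x^2 + 867x + 4316

Set β = α + 17 = ∛(597), so β^3 = 597. Then (α + 17)^3 - 597 = 0, i.e. α is a root of g(x) = (x + 17)^3 - 597 = x^3 + 51x^2 + 867x + 4316. Since g(x) = h(x + 17) where h(x) = x^3 - 597, and h is irreducible over Q (because 597 is not a perfect cube, so h has no rational root, and a monic cubic with no rational root is irreducible), g is also irreducible (irreducibility is preserved under the substitution x → x + 17). Hence m_α(x) = x^3 + 51x^2 + 867x + 4316.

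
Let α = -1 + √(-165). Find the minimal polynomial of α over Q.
m_α(x) = x^2 + 2x + 166

From α + 1 = √(-165), squaring gives (α + 1)^2 = -165, i.e. α^2 + 2α + 1 = -165, so α^2 + 2α + 166 = 0. The discriminant of x^2 + 2x + 166 is (2)^2 - 4·(166) = 4 - 664 = -660, and 4·(-165) is not a perfect square in Q since -165 is squarefree and ≠ 1. Hence x^2 + 2x + 166 is irreducible over Q and is the minimal polynomial of α.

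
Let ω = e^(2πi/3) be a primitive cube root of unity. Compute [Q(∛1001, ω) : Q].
[Q(∛1001, ω) : Q] = 6

[Q(∛1001):Q] = 3 (min poly x^3 - 1001, irreducible since 1001 is not a perfect cube). [Q(ω):Q] = 2 (min poly x^2 + x + 1). Since Q(∛1001) ⊂ R and ω ∉ R, we have ω ∉ Q(∛1001), so x^2 + x + 1 remains irreducible over Q(∛1001) and [Q(∛1001, ω) : Q(∛1001)] = 2. By the tower law, [Q(∛1001, ω) : Q] = 3 · 2 = 6. (In fact Q(∛1001, ω) is the splitting field of x^3 - 1001 over Q.)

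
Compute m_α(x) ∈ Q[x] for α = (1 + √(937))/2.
m_α(x) = x^2 - x - 234

From 2α - 1 = √(937), squaring gives (2α - 1)^2 = 937, i.e. 4α^2 - 4α + 1 = 937, so α^2 - α + (1 - 937)/4 = 0. Since 937 ≡ 1 (mod 4), (1 - 937)/4 = -234 ∈ Z. The polynomial x^2 - x - 234 has discriminant 1 - 4·(-234) = 937, which is not a perfect square in Q (d = 937 is squarefree and ≠ 1), so x^2 - x - 234 is irreducible over Q. It is the minimal polynomial of α.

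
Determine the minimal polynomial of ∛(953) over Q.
m_α(x) = x^3 - 953

α satisfies α^3 = 953, so x^3 - 953 annihilates α. By the rational root test, a rational root p/q (in lowest terms) of x^3 - 953 would satisfy p^3 = 953 q^3, forcing q = 1 and p^3 = 953; but 953 is not a perfect cube, contradiction. A monic cubic over Q with no rational root is irreducible (any nontrivial factorization would include a linear factor). Hence x^3 - 953 is the minimal polynomial of α, and in particular [Q(α):Q] = 3.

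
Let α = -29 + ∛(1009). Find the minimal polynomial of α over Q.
m_α(x) = x^3 + 87x^2 + 2523x + 23380

Set β = α + 29 = ∛(1009), so β^3 = 1009. Then (α + 29)^3 - 1009 = 0, i.e. α is a root of g(x) = (x + 29)^3 - 1009 = x^3 + 87x^2 + 2523x + 23380. Since g(x) = h(x + 29) where h(x) = x^3 - 1009, and h is irreducible over Q (because 1009 is not a perfect cube, so h has no rational root, and a monic cubic with no rational root is irreducible), g is also irreducible (irreducibility is preserved under the substitution x → x + 29). Hence m_α(x) = x^3 + 87x^2 + 2523x + 23380.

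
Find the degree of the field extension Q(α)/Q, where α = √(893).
[Q(α):Q] = 2

[Q(α):Q] equals the degree of the minimal polynomial of α. Here α^2 = 893 and x^2 - 893 is irreducible (d = 893 is squarefree, ≠ 1, hence not a square), so deg(m_α) = 2. Thus [Q(α):Q] = 2.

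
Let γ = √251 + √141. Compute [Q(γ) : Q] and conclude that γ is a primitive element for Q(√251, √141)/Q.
[Q(γ) : Q] = 4 (equivalently, Q(γ) = Q(√251, √141))

Obviously Q(γ) ⊆ Q(√251, √141), and [Q(√251, √141):Q] = 4 (since 251, 141 are distinct squarefree integers > 1 with 35391 not a perfect square). To show equality we compute the minimal polynomial of γ. From γ = √251 + √141: γ^2 = 251 + 2√(35391) + 141 = 392 + 2√(35391), so γ^2 - 392 = 2√(35391); squaring, (γ^2 - 392)^2 = 4·35391, i.e. γ^4 - 784γ^2 + 153664 - 141564 = 0, i.e. γ^4 - 784γ^2 + 12100 = 0. So γ is a root of x^4 - 784x^2 + 12100. This polynomial is irreducible over Q: it has no rational root (each ±√251 ± √141 is irrational), and any factorization into two quadratics over Q would force √(35391) ∈ Q (pairing opposite roots) or √251, √141 ∈ Q (other pairings), all impossible. Hence [Q(γ):Q] = 4 = [Q(√251, √141):Q], so Q(γ) = Q(√251, √141).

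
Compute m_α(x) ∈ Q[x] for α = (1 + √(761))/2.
m_α(x) = x^2 - x - 190

From 2α - 1 = √(761), squaring gives (2α - 1)^2 = 761, i.e. 4α^2 - 4α + 1 = 761, so α^2 - α + (1 - 761)/4 = 0. Since 761 ≡ 1 (mod 4), (1 - 761)/4 = -190 ∈ Z. The polynomial x^2 - x - 190 has discriminant 1 - 4·(-190) = 761, which is not a perfect square in Q (d = 761 is squarefree and ≠ 1), so x^2 - x - 190 is irreducible over Q. It is the minimal polynomial of α.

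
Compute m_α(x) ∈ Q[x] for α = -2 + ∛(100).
m_α(x) = x^3 + 6x^2 + 12x - 92

Set β = α + 2 = ∛(100), so β^3 = 100. Then (α + 2)^3 - 100 = 0, i.e. α is a root of g(x) = (x + 2)^3 - 100 = x^3 + 6x^2 + 12x - 92. Since g(x) = h(x + 2) where h(x) = x^3 - 100, and h is irreducible over Q (because 100 is not a perfect cube, so h has no rational root, and a monic cubic with no rational root is irreducible), g is also irreducible (irreducibility is preserved under the substitution x → x + 2). Hence m_α(x) = x^3 + 6x^2 + 12x - 92.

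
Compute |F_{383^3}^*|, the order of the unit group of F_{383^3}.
|F_{383^3}^*| = 56181886

F_{383^3} has 383^3 = 56181887 elements; its multiplicative group consists of all nonzero elements, so |F_{383^3}^*| = 56181887 - 1 = 56181886. (It is cyclic since any finite subgroup of the multiplicative group of a field is cyclic.)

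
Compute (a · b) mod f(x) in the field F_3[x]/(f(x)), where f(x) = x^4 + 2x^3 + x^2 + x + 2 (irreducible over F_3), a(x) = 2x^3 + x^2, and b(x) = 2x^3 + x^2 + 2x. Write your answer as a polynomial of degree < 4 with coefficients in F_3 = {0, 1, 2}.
a · b ≡ 2x^3 + 2x^2 + 2x (mod f(x))

Multiply in F_3[x]: a(x)·b(x) = (2x^3 + x^2)·(2x^3 + x^2 + 2x) = x^6 + x^5 + 2x^4 + 2x^3. This has degree ≥ 4, so divide by f(x) over F_3: x^6 + x^5 + 2x^4 + 2x^3 = (x^2 + 2x)·(x^4 + 2x^3 + x^2 + x + 2) + (2x^3 + 2x^2 + 2x). Hence a·b ≡ 2x^3 + 2x^2 + 2x (mod f). (F_3[x]/(f) is a field with 3^4 = 81 elements since f is irreducible of degree 4.)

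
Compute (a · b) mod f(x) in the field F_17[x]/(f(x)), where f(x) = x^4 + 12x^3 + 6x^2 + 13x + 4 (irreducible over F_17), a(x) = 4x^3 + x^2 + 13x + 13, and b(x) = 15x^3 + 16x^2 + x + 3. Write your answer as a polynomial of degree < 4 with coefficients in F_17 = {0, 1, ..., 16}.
a · b ≡ 9x^3 + 10x^2 + 11x + 9 (mod f(x))

Multiply in F_17[x]: a(x)·b(x) = (4x^3 + x^2 + 13x + 13)·(15x^3 + 16x^2 + x + 3) = 9x^6 + 11x^5 + 11x^4 + 8x^3 + 3x^2 + x + 5. This has degree ≥ 4, so divide by f(x) over F_17: 9x^6 + 11x^5 + 11x^4 + 8x^3 + 3x^2 + x + 5 = (9x^2 + 5x + 16)·(x^4 + 12x^3 + 6x^2 + 13x + 4) + (9x^3 + 10x^2 + 11x + 9). Hence a·b ≡ 9x^3 + 10x^2 + 11x + 9 (mod f). (F_17[x]/(f) is a field with 17^4 = 83521 elements since f is irreducible of degree 4.)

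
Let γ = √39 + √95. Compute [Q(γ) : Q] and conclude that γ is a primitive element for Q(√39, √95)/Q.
[Q(γ) : Q] = 4 (equivalently, Q(γ) = Q(√39, √95))

Obviously Q(γ) ⊆ Q(√39, √95), and [Q(√39, √95):Q] = 4 (since 39, 95 are distinct squarefree integers > 1 with 3705 not a perfect square). To show equality we compute the minimal polynomial of γ. From γ = √39 + √95: γ^2 = 39 + 2√(3705) + 95 = 134 + 2√(3705), so γ^2 - 134 = 2√(3705); squaring, (γ^2 - 134)^2 = 4·3705, i.e. γ^4 - 268γ^2 + 17956 - 14820 = 0, i.e. γ^4 - 268γ^2 + 3136 = 0. So γ is a root of x^4 - 268x^2 + 3136. This polynomial is irreducible over Q: it has no rational root (each ±√39 ± √95 is irrational), and any factorization into two quadratics over Q would force √(3705) ∈ Q (pairing opposite roots) or √39, √95 ∈ Q (other pairings), all impossible. Hence [Q(γ):Q] = 4 = [Q(√39, √95):Q], so Q(γ) = Q(√39, √95).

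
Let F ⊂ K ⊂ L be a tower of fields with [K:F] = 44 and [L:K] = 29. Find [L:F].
[L:F] = 1276

The tower law says that for any tower of field extensions F ⊂ K ⊂ L with finite degrees, [L:F] = [L:K] · [K:F]. Here this gives [L:F] = 29 · 44 = 1276.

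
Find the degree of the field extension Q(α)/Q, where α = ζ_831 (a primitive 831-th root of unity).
[Q(α):Q] = 552

The minimal polynomial of ζ_831 over Q is the 831-th cyclotomic polynomial Φ_831(x), which is irreducible over Q and has degree φ(831) = 552. Hence [Q(α):Q] = φ(831) = 552.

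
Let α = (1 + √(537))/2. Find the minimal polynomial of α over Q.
m_α(x) = x^2 - x - 134

From 2α - 1 = √(537), squaring gives (2α - 1)^2 = 537, i.e. 4α^2 - 4α + 1 = 537, so α^2 - α + (1 - 537)/4 = 0. Since 537 ≡ 1 (mod 4), (1 - 537)/4 = -134 ∈ Z. The polynomial x^2 - x - 134 has discriminant 1 - 4·(-134) = 537, which is not a perfect square in Q (d = 537 is squarefree and ≠ 1), so x^2 - x - 134 is irreducible over Q. It is the minimal polynomial of α.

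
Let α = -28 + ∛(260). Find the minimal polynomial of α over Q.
m_α(x) = x^3 + 84x^2 + 2352x + 21692

Set β = α + 28 = ∛(260), so β^3 = 260. Then (α + 28)^3 - 260 = 0, i.e. α is a root of g(x) = (x + 28)^3 - 260 = x^3 + 84x^2 + 2352x + 21692. Since g(x) = h(x + 28) where h(x) = x^3 - 260, and h is irreducible over Q (because 260 is not a perfect cube, so h has no rational root, and a monic cubic with no rational root is irreducible), g is also irreducible (irreducibility is preserved under the substitution x → x + 28). Hence m_α(x) = x^3 + 84x^2 + 2352x + 21692.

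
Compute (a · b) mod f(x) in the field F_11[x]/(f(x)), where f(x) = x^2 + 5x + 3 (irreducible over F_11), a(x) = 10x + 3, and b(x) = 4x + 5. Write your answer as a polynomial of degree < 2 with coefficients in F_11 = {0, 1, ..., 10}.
a · b ≡ 5x + 5 (mod f(x))

Multiply in F_11[x]: a(x)·b(x) = (10x + 3)·(4x + 5) = 7x^2 + 7x + 4. This has degree ≥ 2, so divide by f(x) over F_11: 7x^2 + 7x + 4 = (7)·(x^2 + 5x + 3) + (5x + 5). Hence a·b ≡ 5x + 5 (mod f). (F_11[x]/(f) is a field with 11^2 = 121 elements since f is irreducible of degree 2.)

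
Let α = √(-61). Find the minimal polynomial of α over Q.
m_α(x) = x^2 + 61

α satisfies α^2 + 61 = 0, so x^2 + 61 annihilates α. Since d = -61 is squarefree and ≠ 1, it is not a perfect square in Q, so x^2 + 61 has no rational root and is therefore irreducible over Q (a degree-2 polynomial over a field is irreducible iff it has no root). Hence m_α(x) = x^2 + 61.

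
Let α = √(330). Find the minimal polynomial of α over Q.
m_α(x) = x^2 - 330

α satisfies α^2 - 330 = 0, so x^2 - 330 annihilates α. Since d = 330 is squarefree and ≠ 1, it is not a perfect square in Q, so x^2 - 330 has no rational root and is therefore irreducible over Q (a degree-2 polynomial over a field is irreducible iff it has no root). Hence m_α(x) = x^2 - 330.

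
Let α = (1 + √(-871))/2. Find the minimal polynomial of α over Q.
m_α(x) = x^2 - x + 218

From 2α - 1 = √(-871), squaring gives (2α - 1)^2 = -871, i.e. 4α^2 - 4α + 1 = -871, so α^2 - α + (1 + 871)/4 = 0. Since -871 ≡ 1 (mod 4), (1 + 871)/4 = 218 ∈ Z. The polynomial x^2 - x + 218 has discriminant 1 - 4·(218) = -871, which is not a perfect square in Q (d = -871 is squarefree and ≠ 1), so x^2 - x + 218 is irreducible over Q. It is the minimal polynomial of α.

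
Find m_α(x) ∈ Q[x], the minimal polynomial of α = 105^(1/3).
m_α(x) = x^3 - 105

α satisfies α^3 = 105, so x^3 - 105 annihilates α. By the rational root test, a rational root p/q (in lowest terms) of x^3 - 105 would satisfy p^3 = 105 q^3, forcing q = 1 and p^3 = 105; but 105 is not a perfect cube, contradiction. A monic cubic over Q with no rational root is irreducible (any nontrivial factorization would include a linear factor). Hence x^3 - 105 is the minimal polynomial of α, and in particular [Q(α):Q] = 3.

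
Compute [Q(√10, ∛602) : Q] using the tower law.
[Q(√10, ∛602) : Q] = 6

Let L = Q(√10, ∛602). Since Q(√10) ⊂ L and [Q(√10):Q] = 2, the tower law gives 2 | [L:Q]. Likewise Q(∛602) ⊂ L with [Q(∛602):Q] = 3 (because 602 is not a perfect cube), so 3 | [L:Q]. As gcd(2,3) = 1, [L:Q] is divisible by 6. Conversely L is generated over Q by √10 and ∛602, so [L:Q] ≤ 2·3 = 6. Therefore [Q(√10, ∛602) : Q] = 6.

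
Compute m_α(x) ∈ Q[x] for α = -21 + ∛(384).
m_α(x) = x^3 + 63x^2 + 1323x + 8877

Set β = α + 21 = ∛(384), so β^3 = 384. Then (α + 21)^3 - 384 = 0, i.e. α is a root of g(x) = (x + 21)^3 - 384 = x^3 + 63x^2 + 1323x + 8877. Since g(x) = h(x + 21) where h(x) = x^3 - 384, and h is irreducible over Q (because 384 is not a perfect cube, so h has no rational root, and a monic cubic with no rational root is irreducible), g is also irreducible (irreducibility is preserved under the substitution x → x + 21). Hence m_α(x) = x^3 + 63x^2 + 1323x + 8877.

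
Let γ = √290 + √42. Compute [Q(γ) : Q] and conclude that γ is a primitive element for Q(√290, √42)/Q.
[Q(γ) : Q] = 4 (equivalently, Q(γ) = Q(√290, √42))

Obviously Q(γ) ⊆ Q(√290, √42), and [Q(√290, √42):Q] = 4 (since 290, 42 are distinct squarefree integers > 1 with 12180 not a perfect square). To show equality we compute the minimal polynomial of γ. From γ = √290 + √42: γ^2 = 290 + 2√(12180) + 42 = 332 + 2√(12180), so γ^2 - 332 = 2√(12180); squaring, (γ^2 - 332)^2 = 4·12180, i.e. γ^4 - 664γ^2 + 110224 - 48720 = 0, i.e. γ^4 - 664γ^2 + 61504 = 0. So γ is a root of x^4 - 664x^2 + 61504. This polynomial is irreducible over Q: it has no rational root (each ±√290 ± √42 is irrational), and any factorization into two quadratics over Q would force √(12180) ∈ Q (pairing opposite roots) or √290, √42 ∈ Q (other pairings), all impossible. Hence [Q(γ):Q] = 4 = [Q(√290, √42):Q], so Q(γ) = Q(√290, √42).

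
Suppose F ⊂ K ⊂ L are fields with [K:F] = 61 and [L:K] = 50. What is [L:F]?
[L:F] = 3050

The tower law says that for any tower of field extensions F ⊂ K ⊂ L with finite degrees, [L:F] = [L:K] · [K:F]. Here this gives [L:F] = 50 · 61 = 3050.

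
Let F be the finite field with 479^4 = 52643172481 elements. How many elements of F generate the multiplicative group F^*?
There are φ(52643172480) = 13811646464 primitive elements

F_q^* is cyclic of order q - 1 = 52643172480. A cyclic group of order m has exactly φ(m) generators. Here m = 52643172480 = 2^7 · 3 · 5 · 89 · 239 · 1289, so the number of primitive elements is φ(52643172480) = 13811646464.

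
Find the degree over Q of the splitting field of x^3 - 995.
[K : Q] = 6

The roots of x^3 - 995 are ∛995, ω∛995, ω^2∛995 where ω = e^(2πi/3) is a primitive cube root of unity, so K = Q(∛995, ω). Now [Q(∛995):Q] = 3 (since 995 is not a perfect cube, x^3 - 995 is irreducible) and [Q(ω):Q] = 2. Both 2 and 3 divide [K:Q], and [K:Q] ≤ 3·2 = 6, so [K:Q] = 6. (Equivalently: Q(∛995) ⊂ R but ω ∉ R, so [K : Q(∛995)] = 2.)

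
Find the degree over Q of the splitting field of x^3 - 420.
[K : Q] = 6

The roots of x^3 - 420 are ∛420, ω∛420, ω^2∛420 where ω = e^(2πi/3) is a primitive cube root of unity, so K = Q(∛420, ω). Now [Q(∛420):Q] = 3 (since 420 is not a perfect cube, x^3 - 420 is irreducible) and [Q(ω):Q] = 2. Both 2 and 3 divide [K:Q], and [K:Q] ≤ 3·2 = 6, so [K:Q] = 6. (Equivalently: Q(∛420) ⊂ R but ω ∉ R, so [K : Q(∛420)] = 2.)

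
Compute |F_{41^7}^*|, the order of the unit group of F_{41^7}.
|F_{41^7}^*| = 194754273880

F_{41^7} has 41^7 = 194754273881 elements; its multiplicative group consists of all nonzero elements, so |F_{41^7}^*| = 194754273881 - 1 = 194754273880. (It is cyclic since any finite subgroup of the multiplicative group of a field is cyclic.)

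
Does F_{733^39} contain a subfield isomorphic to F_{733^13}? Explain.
Yes: F_{733^13} is a subfield of F_{733^39}

F_{p^m} embeds in F_{p^n} iff m | n (since F_{p^n} is the splitting field of x^(p^n) - x, and F_{p^m} ⊂ F_{p^n} forces p^n to be a power of p^m, i.e. m | n; conversely if m | n then every root of x^(p^m) - x is a root of x^(p^n) - x). Here 13 | 39 (since 39 = 3·13), so F_{733^13} is a subfield of F_{733^39}, and [F_{733^39} : F_{733^13}] = 39/13 = 3.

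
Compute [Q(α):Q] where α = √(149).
[Q(α):Q] = 2

[Q(α):Q] equals the degree of the minimal polynomial of α. Here α^2 = 149 and x^2 - 149 is irreducible (d = 149 is squarefree, ≠ 1, hence not a square), so deg(m_α) = 2. Thus [Q(α):Q] = 2.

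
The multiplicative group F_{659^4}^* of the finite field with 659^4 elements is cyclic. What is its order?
|F_{659^4}^*| = 188599986960

F_{659^4} has 659^4 = 188599986961 elements; its multiplicative group consists of all nonzero elements, so |F_{659^4}^*| = 188599986961 - 1 = 188599986960. (It is cyclic since any finite subgroup of the multiplicative group of a field is cyclic.)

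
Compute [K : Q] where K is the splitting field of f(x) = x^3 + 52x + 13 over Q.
[K : Q] = 6

By the rational root test, any rational root of the monic integer polynomial f(x) = x^3 + 52x + 13 must be an integer dividing the constant term 13, i.e. one of ±{1, 13}. Evaluating: f(1) = 66, f(-1) = -40, f(13) = 2886, f(-13) = -2860; none is 0, so f has no rational root and is therefore irreducible over Q (a cubic with no linear factor over a field is irreducible). For an irreducible cubic, the Galois group is A_3 or S_3 according as the discriminant disc(f) = -4a^3 - 27b^2 = -4·(52)^3 - 27·(13)^2 = -566995 is or is not a square in Q. Here disc(f) = -566995 is not a perfect square in Q, so the Galois group of f over Q is not contained in A_3 and must be all of S_3. The splitting field has degree |S_3| = 6 over Q, so [K : Q] = 6.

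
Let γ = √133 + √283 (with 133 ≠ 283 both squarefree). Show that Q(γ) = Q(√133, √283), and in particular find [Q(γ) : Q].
[Q(γ) : Q] = 4 (equivalently, Q(γ) = Q(√133, √283))

Obviously Q(γ) ⊆ Q(√133, √283), and [Q(√133, √283):Q] = 4 (since 133, 283 are distinct squarefree integers > 1 with 37639 not a perfect square). To show equality we compute the minimal polynomial of γ. From γ = √133 + √283: γ^2 = 133 + 2√(37639) + 283 = 416 + 2√(37639), so γ^2 - 416 = 2√(37639); squaring, (γ^2 - 416)^2 = 4·37639, i.e. γ^4 - 832γ^2 + 173056 - 150556 = 0, i.e. γ^4 - 832γ^2 + 22500 = 0. So γ is a root of x^4 - 832x^2 + 22500. This polynomial is irreducible over Q: it has no rational root (each ±√133 ± √283 is irrational), and any factorization into two quadratics over Q would force √(37639) ∈ Q (pairing opposite roots) or √133, √283 ∈ Q (other pairings), all impossible. Hence [Q(γ):Q] = 4 = [Q(√133, √283):Q], so Q(γ) = Q(√133, √283).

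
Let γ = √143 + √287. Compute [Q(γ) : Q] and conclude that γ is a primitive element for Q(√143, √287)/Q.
[Q(γ) : Q] = 4 (equivalently, Q(γ) = Q(√143, √287))

Obviously Q(γ) ⊆ Q(√143, √287), and [Q(√143, √287):Q] = 4 (since 143, 287 are distinct squarefree integers > 1 with 41041 not a perfect square). To show equality we compute the minimal polynomial of γ. From γ = √143 + √287: γ^2 = 143 + 2√(41041) + 287 = 430 + 2√(41041), so γ^2 - 430 = 2√(41041); squaring, (γ^2 - 430)^2 = 4·41041, i.e. γ^4 - 860γ^2 + 184900 - 164164 = 0, i.e. γ^4 - 860γ^2 + 20736 = 0. So γ is a root of x^4 - 860x^2 + 20736. This polynomial is irreducible over Q: it has no rational root (each ±√143 ± √287 is irrational), and any factorization into two quadratics over Q would force √(41041) ∈ Q (pairing opposite roots) or √143, √287 ∈ Q (other pairings), all impossible. Hence [Q(γ):Q] = 4 = [Q(√143, √287):Q], so Q(γ) = Q(√143, √287).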